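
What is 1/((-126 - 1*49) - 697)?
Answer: -1/872 ≈ -0.0011468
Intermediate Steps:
1/((-126 - 1*49) - 697) = 1/((-126 - 49) - 697) = 1/(-175 - 697) = 1/(-872) = -1/872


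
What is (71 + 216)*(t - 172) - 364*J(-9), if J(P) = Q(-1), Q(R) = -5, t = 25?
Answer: -40369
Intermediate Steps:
J(P) = -5
(71 + 216)*(t - 172) - 364*J(-9) = (71 + 216)*(25 - 172) - 364*(-5) = 287*(-147) + 1820 = -42189 + 1820 = -40369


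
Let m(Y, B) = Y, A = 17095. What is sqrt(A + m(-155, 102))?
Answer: 22*sqrt(35) ≈ 130.15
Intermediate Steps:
sqrt(A + m(-155, 102)) = sqrt(17095 - 155) = sqrt(16940) = 22*sqrt(35)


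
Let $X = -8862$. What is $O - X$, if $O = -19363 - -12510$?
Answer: $2009$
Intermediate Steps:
$O = -6853$ ($O = -19363 + 12510 = -6853$)
$O - X = -6853 - -8862 = -6853 + 8862 = 2009$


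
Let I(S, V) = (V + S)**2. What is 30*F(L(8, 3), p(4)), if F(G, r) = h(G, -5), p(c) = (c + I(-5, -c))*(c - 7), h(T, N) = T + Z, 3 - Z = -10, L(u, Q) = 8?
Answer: 630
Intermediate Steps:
I(S, V) = (S + V)**2
Z = 13 (Z = 3 - 1*(-10) = 3 + 10 = 13)
h(T, N) = 13 + T (h(T, N) = T + 13 = 13 + T)
p(c) = (-7 + c)*(c + (-5 - c)**2) (p(c) = (c + (-5 - c)**2)*(c - 7) = (c + (-5 - c)**2)*(-7 + c) = (-7 + c)*(c + (-5 - c)**2))
F(G, r) = 13 + G
30*F(L(8, 3), p(4)) = 30*(13 + 8) = 30*21 = 630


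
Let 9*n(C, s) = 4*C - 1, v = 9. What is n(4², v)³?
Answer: 343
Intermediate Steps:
n(C, s) = -⅑ + 4*C/9 (n(C, s) = (4*C - 1)/9 = (-1 + 4*C)/9 = -⅑ + 4*C/9)
n(4², v)³ = (-⅑ + (4/9)*4²)³ = (-⅑ + (4/9)*16)³ = (-⅑ + 64/9)³ = 7³ = 343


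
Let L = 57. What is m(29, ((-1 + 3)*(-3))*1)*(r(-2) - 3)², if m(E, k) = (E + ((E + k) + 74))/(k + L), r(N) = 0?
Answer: 378/17 ≈ 22.235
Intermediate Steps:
m(E, k) = (74 + k + 2*E)/(57 + k) (m(E, k) = (E + ((E + k) + 74))/(k + 57) = (E + (74 + E + k))/(57 + k) = (74 + k + 2*E)/(57 + k))
m(29, ((-1 + 3)*(-3))*1)*(r(-2) - 3)² = ((74 + ((-1 + 3)*(-3))*1 + 2*29)/(57 + ((-1 + 3)*(-3))*1))*(0 - 3)² = ((74 + (2*(-3))*1 + 58)/(57 + (2*(-3))*1))*(-3)² = ((74 - 6*1 + 58)/(57 - 6*1))*9 = ((74 - 6 + 58)/(57 - 6))*9 = (126/51)*9 = ((1/51)*126)*9 = (42/17)*9 = 378/17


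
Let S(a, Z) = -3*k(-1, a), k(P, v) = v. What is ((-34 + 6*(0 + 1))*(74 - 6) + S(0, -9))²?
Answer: 3625216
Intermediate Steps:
S(a, Z) = -3*a
((-34 + 6*(0 + 1))*(74 - 6) + S(0, -9))² = ((-34 + 6*(0 + 1))*(74 - 6) - 3*0)² = ((-34 + 6*1)*68 + 0)² = ((-34 + 6)*68 + 0)² = (-28*68 + 0)² = (-1904 + 0)² = (-1904)² = 3625216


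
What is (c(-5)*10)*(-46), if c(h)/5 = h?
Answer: 11500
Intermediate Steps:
c(h) = 5*h
(c(-5)*10)*(-46) = ((5*(-5))*10)*(-46) = -25*10*(-46) = -250*(-46) = 11500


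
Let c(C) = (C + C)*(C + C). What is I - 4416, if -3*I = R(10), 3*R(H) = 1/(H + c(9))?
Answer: -13274497/3006 ≈ -4416.0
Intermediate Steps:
c(C) = 4*C² (c(C) = (2*C)*(2*C) = 4*C²)
R(H) = 1/(3*(324 + H)) (R(H) = 1/(3*(H + 4*9²)) = 1/(3*(H + 4*81)) = 1/(3*(H + 324)) = 1/(3*(324 + H)))
I = -1/3006 (I = -1/(9*(324 + 10)) = -1/(9*334) = -⅓*1/1002 = -1/3006 ≈ -0.00033267)
I - 4416 = -1/3006 - 4416 = -13274497/3006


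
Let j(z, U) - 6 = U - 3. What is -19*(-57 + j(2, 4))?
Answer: 950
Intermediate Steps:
j(z, U) = 3 + U (j(z, U) = 6 + (U - 3) = 6 + (-3 + U) = 3 + U)
-19*(-57 + j(2, 4)) = -19*(-57 + (3 + 4)) = -19*(-57 + 7) = -19*(-50) = 950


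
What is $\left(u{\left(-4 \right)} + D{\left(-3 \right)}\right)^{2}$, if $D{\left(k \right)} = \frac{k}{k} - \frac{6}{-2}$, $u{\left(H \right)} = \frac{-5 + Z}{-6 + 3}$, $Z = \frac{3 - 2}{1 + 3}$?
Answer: $\frac{4489}{144} \approx 31.174$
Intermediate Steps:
$Z = \frac{1}{4}$ ($Z = 1 \cdot \frac{1}{4} = \frac{1}{4} \approx 0.25$)
$u{\left(H \right)} = \frac{19}{12}$ ($u{\left(H \right)} = \frac{-5 + \frac{1}{4}}{-6 + 3} = - \frac{19}{4 \left(-3\right)} = \left(- \frac{19}{4}\right) \left(- \frac{1}{3}\right) = \frac{19}{12}$)
$D{\left(k \right)} = 4$ ($D{\left(k \right)} = 1 - -3 = 1 + 3 = 4$)
$\left(u{\left(-4 \right)} + D{\left(-3 \right)}\right)^{2} = \left(\frac{19}{12} + 4\right)^{2} = \left(\frac{67}{12}\right)^{2} = \frac{4489}{144}$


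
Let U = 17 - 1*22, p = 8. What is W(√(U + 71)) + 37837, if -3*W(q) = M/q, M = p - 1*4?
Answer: 37837 - 2*√66/99 ≈ 37837.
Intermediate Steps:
M = 4 (M = 8 - 1*4 = 8 - 4 = 4)
U = -5 (U = 17 - 22 = -5)
W(q) = -4/(3*q)
W(√(U + 71)) + 37837 = -4/(3*√(-5 + 71)) + 37837 = -4*√66/66/3 + 37837 = -2*√66/99 + 37837 = 37837 - 2*√66/99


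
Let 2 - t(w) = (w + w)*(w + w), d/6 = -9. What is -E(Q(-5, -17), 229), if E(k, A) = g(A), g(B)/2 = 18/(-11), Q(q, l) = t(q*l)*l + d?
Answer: 36/11 ≈ 3.2727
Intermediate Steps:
d = -54 (d = 6*(-9) = -54)
t(w) = 2 - 4*w² (t(w) = 2 - (w + w)*(w + w) = 2 - 2*w*2*w = 2 - 4*w²)
Q(q, l) = -54 + l*(2 - 4*l²*q²) (Q(q, l) = (2 - 4*l²*q²)*l - 54 = l*(2 - 4*l²*q²) - 54 = -54 + l*(2 - 4*l²*q²))
g(B) = -36/11 (g(B) = 2*(18/(-11)) = 2*(18*(-1/11)) = 2*(-18/11) = -36/11)
E(k, A) = -36/11
-E(Q(-5, -17), 229) = -1*(-36/11) = 36/11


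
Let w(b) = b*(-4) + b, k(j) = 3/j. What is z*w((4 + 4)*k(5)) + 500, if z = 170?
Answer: -1948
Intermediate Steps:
w(b) = -3*b (w(b) = -4*b + b = -3*b)
z*w((4 + 4)*k(5)) + 500 = 170*(-3*(4 + 4)*3/5) + 500 = 170*(-24*3*(⅕)) + 500 = 170*(-24*3/5) + 500 = 170*(-3*24/5) + 500 = 170*(-72/5) + 500 = -2448 + 500 = -1948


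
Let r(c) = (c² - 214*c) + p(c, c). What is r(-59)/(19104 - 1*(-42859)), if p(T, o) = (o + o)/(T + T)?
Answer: 16108/61963 ≈ 0.25996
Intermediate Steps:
p(T, o) = o/T (p(T, o) = (2*o)/((2*T)) = (2*o)*(1/(2*T)) = o/T)
r(c) = 1 + c² - 214*c (r(c) = (c² - 214*c) + c/c = (c² - 214*c) + 1 = 1 + c² - 214*c)
r(-59)/(19104 - 1*(-42859)) = (1 + (-59)² - 214*(-59))/(19104 - 1*(-42859)) = (1 + 3481 + 12626)/(19104 + 42859) = 16108/61963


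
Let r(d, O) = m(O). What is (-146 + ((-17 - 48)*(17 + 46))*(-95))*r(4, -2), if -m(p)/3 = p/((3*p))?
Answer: -388879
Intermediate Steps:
m(p) = -1 (m(p) = -3*p/(3*p) = -3*p*1/(3*p) = -3*1/3 = -1)
r(d, O) = -1
(-146 + ((-17 - 48)*(17 + 46))*(-95))*r(4, -2) = (-146 + ((-17 - 48)*(17 + 46))*(-95))*(-1) = (-146 - 65*63*(-95))*(-1) = (-146 - 4095*(-95))*(-1) = (-146 + 389025)*(-1) = 388879*(-1) = -388879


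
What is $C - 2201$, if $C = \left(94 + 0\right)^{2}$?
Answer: $6635$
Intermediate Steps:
$C = 8836$ ($C = 94^{2} = 8836$)
$C - 2201 = 8836 - 2201 = 6635$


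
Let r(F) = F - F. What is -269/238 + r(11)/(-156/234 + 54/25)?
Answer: -269/238 ≈ -1.1303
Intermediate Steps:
r(F) = 0
-269/238 + r(11)/(-156/234 + 54/25) = -269/238 + 0/(-156/234 + 54/25) = -269*1/238 + 0/(-156*1/234 + 54*(1/25)) = -269/238 + 0/(-⅔ + 54/25) = -269/238 + 0/(112/75) = -269/238 + 0*(75/112) = -269/238 + 0 = -269/238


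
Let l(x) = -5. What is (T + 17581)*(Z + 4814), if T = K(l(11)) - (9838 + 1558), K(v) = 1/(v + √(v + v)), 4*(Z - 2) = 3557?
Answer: 494006187/14 - 22821*I*√10/140 ≈ 3.5286e+7 - 515.47*I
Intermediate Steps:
Z = 3565/4 (Z = 2 + (¼)*3557 = 2 + 3557/4 = 3565/4 ≈ 891.25)
K(v) = 1/(v + √2*√v) (K(v) = 1/(v + √(2*v)) = 1/(v + √2*√v))
T = -11396 + 1/(-5 + I*√10) (T = 1/(-5 + √2*√(-5)) - (9838 + 1558) = 1/(-5 + √2*(I*√5)) - 1*11396 = 1/(-5 + I*√10) - 11396 = -11396 + 1/(-5 + I*√10) ≈ -11396.0 - 0.090351*I)
(T + 17581)*(Z + 4814) = ((-79773/7 - I*√10/35) + 17581)*(3565/4 + 4814) = (43294/7 - I*√10/35)*(22821/4) = 494006187/14 - 22821*I*√10/140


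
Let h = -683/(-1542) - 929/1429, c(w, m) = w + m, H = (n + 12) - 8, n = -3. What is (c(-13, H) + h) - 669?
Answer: -1501052269/2203518 ≈ -681.21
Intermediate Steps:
H = 1 (H = (-3 + 12) - 8 = 9 - 8 = 1)
c(w, m) = m + w
h = -456511/2203518 (h = -683*(-1/1542) - 929*1/1429 = 683/1542 - 929/1429 = -456511/2203518 ≈ -0.20717)
(c(-13, H) + h) - 669 = ((1 - 13) - 456511/2203518) - 669 = (-12 - 456511/2203518) - 669 = -26898727/2203518 - 669 = -1501052269/2203518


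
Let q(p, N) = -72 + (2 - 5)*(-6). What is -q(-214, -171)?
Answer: 54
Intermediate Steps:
q(p, N) = -54 (q(p, N) = -72 - 3*(-6) = -72 + 18 = -54)
-q(-214, -171) = -1*(-54) = 54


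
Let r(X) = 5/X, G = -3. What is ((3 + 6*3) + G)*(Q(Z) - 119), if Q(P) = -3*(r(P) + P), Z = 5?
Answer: -2466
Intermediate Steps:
Q(P) = -15/P - 3*P (Q(P) = -3*(5/P + P) = -3*(P + 5/P) = -15/P - 3*P)
((3 + 6*3) + G)*(Q(Z) - 119) = ((3 + 6*3) - 3)*((-15/5 - 3*5) - 119) = ((3 + 18) - 3)*((-15*⅕ - 15) - 119) = (21 - 3)*((-3 - 15) - 119) = 18*(-18 - 119) = 18*(-137) = -2466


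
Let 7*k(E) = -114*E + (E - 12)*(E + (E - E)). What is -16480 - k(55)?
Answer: -111455/7 ≈ -15922.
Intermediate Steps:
k(E) = -114*E/7 + E*(-12 + E)/7 (k(E) = (-114*E + (E - 12)*(E + (E - E)))/7 = (-114*E + (-12 + E)*(E + 0))/7 = (-114*E + (-12 + E)*E)/7 = (-114*E + E*(-12 + E))/7 = -114*E/7 + E*(-12 + E)/7)
-16480 - k(55) = -16480 - 55*(-126 + 55)/7 = -16480 - 55*(-71)/7 = -16480 - 1*(-3905/7) = -16480 + 3905/7 = -111455/7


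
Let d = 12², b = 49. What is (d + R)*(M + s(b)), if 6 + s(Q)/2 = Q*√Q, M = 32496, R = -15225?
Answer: -500236770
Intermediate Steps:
s(Q) = -12 + 2*Q^(3/2) (s(Q) = -12 + 2*(Q*√Q) = -12 + 2*Q^(3/2))
d = 144
(d + R)*(M + s(b)) = (144 - 15225)*(32496 + (-12 + 2*49^(3/2))) = -15081*(32496 + (-12 + 2*343)) = -15081*(32496 + (-12 + 686)) = -15081*(32496 + 674) = -15081*33170 = -500236770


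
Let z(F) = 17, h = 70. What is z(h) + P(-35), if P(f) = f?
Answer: -18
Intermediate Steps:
z(h) + P(-35) = 17 - 35 = -18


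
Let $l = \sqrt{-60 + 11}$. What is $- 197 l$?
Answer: $- 1379 i \approx - 1379.0 i$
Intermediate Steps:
$l = 7 i$ ($l = \sqrt{-49} = 7 i \approx 7.0 i$)
$- 197 l = - 197 \cdot 7 i = - 1379 i$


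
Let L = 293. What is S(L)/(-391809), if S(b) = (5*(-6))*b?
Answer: 2930/130603 ≈ 0.022434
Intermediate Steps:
S(b) = -30*b
S(L)/(-391809) = -30*293/(-391809) = -8790*(-1/391809) = 2930/130603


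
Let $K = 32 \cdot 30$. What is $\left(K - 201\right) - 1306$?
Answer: $-547$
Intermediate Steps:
$K = 960$
$\left(K - 201\right) - 1306 = \left(960 - 201\right) - 1306 = 759 - 1306 = -547$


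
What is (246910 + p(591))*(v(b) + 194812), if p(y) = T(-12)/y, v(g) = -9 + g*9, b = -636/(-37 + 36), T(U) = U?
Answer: 9753887147182/197 ≈ 4.9512e+10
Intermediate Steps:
b = 636 (b = -636/(-1) = -636*(-1) = 636)
v(g) = -9 + 9*g
p(y) = -12/y
(246910 + p(591))*(v(b) + 194812) = (246910 - 12/591)*((-9 + 9*636) + 194812) = (246910 - 12*1/591)*((-9 + 5724) + 194812) = (246910 - 4/197)*(5715 + 194812) = (48641266/197)*200527 = 9753887147182/197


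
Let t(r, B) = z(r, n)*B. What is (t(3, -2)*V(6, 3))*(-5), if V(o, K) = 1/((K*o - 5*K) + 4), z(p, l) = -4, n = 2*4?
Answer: -40/7 ≈ -5.7143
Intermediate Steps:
n = 8
V(o, K) = 1/(4 - 5*K + K*o) (V(o, K) = 1/((-5*K + K*o) + 4) = 1/(4 - 5*K + K*o))
t(r, B) = -4*B
(t(3, -2)*V(6, 3))*(-5) = ((-4*(-2))/(4 - 5*3 + 3*6))*(-5) = (8/(4 - 15 + 18))*(-5) = (8/7)*(-5) = -40/7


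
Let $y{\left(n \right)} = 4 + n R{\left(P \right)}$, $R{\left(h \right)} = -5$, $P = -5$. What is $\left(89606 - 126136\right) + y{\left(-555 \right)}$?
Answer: $-33751$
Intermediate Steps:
$y{\left(n \right)} = 4 - 5 n$ ($y{\left(n \right)} = 4 + n \left(-5\right) = 4 - 5 n$)
$\left(89606 - 126136\right) + y{\left(-555 \right)} = \left(89606 - 126136\right) + \left(4 - -2775\right) = \left(89606 - 126136\right) + \left(4 + 2775\right) = -36530 + 2779 = -33751$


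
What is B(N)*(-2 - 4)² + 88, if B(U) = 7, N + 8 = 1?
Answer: 340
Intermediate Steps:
N = -7 (N = -8 + 1 = -7)
B(N)*(-2 - 4)² + 88 = 7*(-2 - 4)² + 88 = 7*(-6)² + 88 = 7*36 + 88 = 252 + 88 = 340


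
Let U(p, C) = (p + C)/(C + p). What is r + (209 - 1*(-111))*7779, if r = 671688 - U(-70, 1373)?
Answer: 3160967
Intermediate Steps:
U(p, C) = 1 (U(p, C) = (C + p)/(C + p) = 1)
r = 671687 (r = 671688 - 1*1 = 671688 - 1 = 671687)
r + (209 - 1*(-111))*7779 = 671687 + (209 - 1*(-111))*7779 = 671687 + (209 + 111)*7779 = 671687 + 320*7779 = 671687 + 2489280 = 3160967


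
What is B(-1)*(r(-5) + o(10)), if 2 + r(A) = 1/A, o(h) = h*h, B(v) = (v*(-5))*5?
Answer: 2445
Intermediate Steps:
B(v) = -25*v (B(v) = -5*v*5 = -25*v)
o(h) = h²
r(A) = -2 + 1/A
B(-1)*(r(-5) + o(10)) = (-25*(-1))*((-2 + 1/(-5)) + 10²) = 25*((-2 - ⅕) + 100) = 25*(-11/5 + 100) = 25*(489/5) = 2445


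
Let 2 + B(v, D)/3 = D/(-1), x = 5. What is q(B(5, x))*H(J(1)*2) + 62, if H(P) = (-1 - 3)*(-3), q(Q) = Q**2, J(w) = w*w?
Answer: 5354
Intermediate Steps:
J(w) = w**2
B(v, D) = -6 - 3*D (B(v, D) = -6 + 3*(D/(-1)) = -6 + 3*(D*(-1)) = -6 + 3*(-D) = -6 - 3*D)
H(P) = 12 (H(P) = -4*(-3) = 12)
q(B(5, x))*H(J(1)*2) + 62 = (-6 - 3*5)**2*12 + 62 = (-6 - 15)**2*12 + 62 = (-21)**2*12 + 62 = 441*12 + 62 = 5292 + 62 = 5354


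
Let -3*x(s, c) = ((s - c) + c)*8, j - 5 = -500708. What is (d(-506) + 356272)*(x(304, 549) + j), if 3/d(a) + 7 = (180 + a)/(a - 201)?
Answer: -275338247364915/1541 ≈ -1.7867e+11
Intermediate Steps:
j = -500703 (j = 5 - 500708 = -500703)
x(s, c) = -8*s/3 (x(s, c) = -((s - c) + c)*8/3 = -s*8/3 = -8*s/3)
d(a) = 3/(-7 + (180 + a)/(-201 + a)) (d(a) = 3/(-7 + (180 + a)/(a - 201)) = 3/(-7 + (180 + a)/(-201 + a)))
(d(-506) + 356272)*(x(304, 549) + j) = ((201 - 1*(-506))/(-529 + 2*(-506)) + 356272)*(-8/3*304 - 500703) = ((201 + 506)/(-529 - 1012) + 356272)*(-2432/3 - 500703) = (707/(-1541) + 356272)*(-1504541/3) = (-1/1541*707 + 356272)*(-1504541/3) = (-707/1541 + 356272)*(-1504541/3) = (549014445/1541)*(-1504541/3) = -275338247364915/1541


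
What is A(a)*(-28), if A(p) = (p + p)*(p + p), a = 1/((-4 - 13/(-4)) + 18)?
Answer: -1792/4761 ≈ -0.37639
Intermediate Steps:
a = 4/69 (a = 1/((-4 - 13*(-1)/4) + 18) = 1/((-4 - 1*(-13/4)) + 18) = 1/((-4 + 13/4) + 18) = 1/(-¾ + 18) = 1/(69/4) = 4/69 ≈ 0.057971)
A(p) = 4*p² (A(p) = (2*p)*(2*p) = 4*p²)
A(a)*(-28) = (4*(4/69)²)*(-28) = (4*(16/4761))*(-28) = (64/4761)*(-28) = -1792/4761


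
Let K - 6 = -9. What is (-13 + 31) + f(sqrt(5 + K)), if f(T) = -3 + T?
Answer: 15 + sqrt(2) ≈ 16.414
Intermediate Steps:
K = -3 (K = 6 - 9 = -3)
(-13 + 31) + f(sqrt(5 + K)) = (-13 + 31) + (-3 + sqrt(5 - 3)) = 18 + (-3 + sqrt(2)) = 15 + sqrt(2)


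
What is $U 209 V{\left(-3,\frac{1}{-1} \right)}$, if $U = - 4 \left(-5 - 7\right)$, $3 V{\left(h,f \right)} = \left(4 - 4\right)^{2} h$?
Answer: $0$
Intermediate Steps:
$V{\left(h,f \right)} = 0$ ($V{\left(h,f \right)} = \frac{\left(4 - 4\right)^{2} h}{3} = \frac{0^{2} h}{3} = \frac{0 h}{3} = \frac{1}{3} \cdot 0 = 0$)
$U = 48$ ($U = \left(-4\right) \left(-12\right) = 48$)
$U 209 V{\left(-3,\frac{1}{-1} \right)} = 48 \cdot 209 \cdot 0 = 48 \cdot 0 = 0$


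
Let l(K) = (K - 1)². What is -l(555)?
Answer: -306916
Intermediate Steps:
l(K) = (-1 + K)²
-l(555) = -(-1 + 555)² = -1*554² = -1*306916 = -306916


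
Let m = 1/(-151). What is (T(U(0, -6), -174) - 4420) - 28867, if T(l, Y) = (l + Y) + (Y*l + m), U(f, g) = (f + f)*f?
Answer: -5052612/151 ≈ -33461.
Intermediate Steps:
m = -1/151 ≈ -0.0066225
U(f, g) = 2*f**2 (U(f, g) = (2*f)*f = 2*f**2)
T(l, Y) = -1/151 + Y + l + Y*l (T(l, Y) = (l + Y) + (Y*l - 1/151) = (Y + l) + (-1/151 + Y*l) = -1/151 + Y + l + Y*l)
(T(U(0, -6), -174) - 4420) - 28867 = ((-1/151 - 174 + 2*0**2 - 348*0**2) - 4420) - 28867 = ((-1/151 - 174 + 2*0 - 348*0) - 4420) - 28867 = ((-1/151 - 174 + 0 - 174*0) - 4420) - 28867 = ((-1/151 - 174 + 0 + 0) - 4420) - 28867 = (-26275/151 - 4420) - 28867 = -693695/151 - 28867 = -5052612/151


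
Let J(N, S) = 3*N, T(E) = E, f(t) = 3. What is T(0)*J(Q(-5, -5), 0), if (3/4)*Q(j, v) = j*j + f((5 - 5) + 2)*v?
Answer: 0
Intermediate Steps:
Q(j, v) = 4*v + 4*j²/3 (Q(j, v) = 4*(j*j + 3*v)/3 = 4*(j² + 3*v)/3 = 4*v + 4*j²/3)
T(0)*J(Q(-5, -5), 0) = 0*(3*(4*(-5) + (4/3)*(-5)²)) = 0*(3*(-20 + (4/3)*25)) = 0*(3*(-20 + 100/3)) = 0*(3*(40/3)) = 0*40 = 0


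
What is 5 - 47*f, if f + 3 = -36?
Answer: 1838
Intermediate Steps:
f = -39 (f = -3 - 36 = -39)
5 - 47*f = 5 - 47*(-39) = 5 + 1833 = 1838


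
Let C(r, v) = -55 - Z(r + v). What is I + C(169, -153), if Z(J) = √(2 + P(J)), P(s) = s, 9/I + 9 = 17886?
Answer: -327742/5959 - 3*√2 ≈ -59.242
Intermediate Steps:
I = 3/5959 (I = 9/(-9 + 17886) = 9/17877 = 9*(1/17877) = 3/5959 ≈ 0.00050344)
Z(J) = √(2 + J)
C(r, v) = -55 - √(2 + r + v) (C(r, v) = -55 - √(2 + (r + v)) = -55 - √(2 + r + v))
I + C(169, -153) = 3/5959 + (-55 - √(2 + 169 - 153)) = 3/5959 + (-55 - √18) = 3/5959 + (-55 - 3*√2) = -327742/5959 - 3*√2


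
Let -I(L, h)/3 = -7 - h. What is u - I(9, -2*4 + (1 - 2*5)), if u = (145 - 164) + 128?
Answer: 139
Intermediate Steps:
I(L, h) = 21 + 3*h (I(L, h) = -3*(-7 - h) = 21 + 3*h)
u = 109 (u = -19 + 128 = 109)
u - I(9, -2*4 + (1 - 2*5)) = 109 - (21 + 3*(-2*4 + (1 - 2*5))) = 109 - (21 + 3*(-8 + (1 - 10))) = 109 - (21 + 3*(-8 - 9)) = 109 - (21 + 3*(-17)) = 109 - (21 - 51) = 109 - 1*(-30) = 109 + 30 = 139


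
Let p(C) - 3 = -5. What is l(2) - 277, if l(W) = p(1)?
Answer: -279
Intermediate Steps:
p(C) = -2 (p(C) = 3 - 5 = -2)
l(W) = -2
l(2) - 277 = -2 - 277 = -279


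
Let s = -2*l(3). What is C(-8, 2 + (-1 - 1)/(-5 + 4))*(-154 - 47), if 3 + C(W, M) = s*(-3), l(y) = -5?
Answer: 6633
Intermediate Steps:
s = 10 (s = -2*(-5) = 10)
C(W, M) = -33 (C(W, M) = -3 + 10*(-3) = -3 - 30 = -33)
C(-8, 2 + (-1 - 1)/(-5 + 4))*(-154 - 47) = -33*(-154 - 47) = -33*(-201) = 6633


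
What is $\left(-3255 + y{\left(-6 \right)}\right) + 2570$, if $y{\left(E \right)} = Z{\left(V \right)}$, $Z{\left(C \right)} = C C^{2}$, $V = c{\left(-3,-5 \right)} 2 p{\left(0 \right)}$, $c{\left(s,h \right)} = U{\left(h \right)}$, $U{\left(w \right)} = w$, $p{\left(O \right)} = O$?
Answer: $-685$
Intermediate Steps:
$c{\left(s,h \right)} = h$
$V = 0$ ($V = \left(-5\right) 2 \cdot 0 = \left(-10\right) 0 = 0$)
$Z{\left(C \right)} = C^{3}$
$y{\left(E \right)} = 0$ ($y{\left(E \right)} = 0^{3} = 0$)
$\left(-3255 + y{\left(-6 \right)}\right) + 2570 = \left(-3255 + 0\right) + 2570 = -3255 + 2570 = -685$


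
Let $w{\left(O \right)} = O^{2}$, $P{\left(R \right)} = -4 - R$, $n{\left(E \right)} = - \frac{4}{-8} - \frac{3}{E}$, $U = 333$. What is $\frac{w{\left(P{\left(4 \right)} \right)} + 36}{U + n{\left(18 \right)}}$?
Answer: $\frac{3}{10} \approx 0.3$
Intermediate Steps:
$n{\left(E \right)} = \frac{1}{2} - \frac{3}{E}$ ($n{\left(E \right)} = \left(-4\right) \left(- \frac{1}{8}\right) - \frac{3}{E} = \frac{1}{2} - \frac{3}{E}$)
$\frac{w{\left(P{\left(4 \right)} \right)} + 36}{U + n{\left(18 \right)}} = \frac{\left(-4 - 4\right)^{2} + 36}{333 + \frac{-6 + 18}{2 \cdot 18}} = \frac{\left(-4 - 4\right)^{2} + 36}{333 + \frac{1}{2} \cdot \frac{1}{18} \cdot 12} = \frac{\left(-8\right)^{2} + 36}{333 + \frac{1}{3}} = \frac{64 + 36}{\frac{1000}{3}} = 100 \cdot \frac{3}{1000} = \frac{3}{10}$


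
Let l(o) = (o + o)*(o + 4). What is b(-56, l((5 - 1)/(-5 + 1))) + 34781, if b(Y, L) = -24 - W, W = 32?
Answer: 34725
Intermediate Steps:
l(o) = 2*o*(4 + o) (l(o) = (2*o)*(4 + o) = 2*o*(4 + o))
b(Y, L) = -56 (b(Y, L) = -24 - 1*32 = -24 - 32 = -56)
b(-56, l((5 - 1)/(-5 + 1))) + 34781 = -56 + 34781 = 34725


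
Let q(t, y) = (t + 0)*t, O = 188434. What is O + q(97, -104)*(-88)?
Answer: -639558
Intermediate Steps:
q(t, y) = t**2 (q(t, y) = t*t = t**2)
O + q(97, -104)*(-88) = 188434 + 97**2*(-88) = 188434 + 9409*(-88) = 188434 - 827992 = -639558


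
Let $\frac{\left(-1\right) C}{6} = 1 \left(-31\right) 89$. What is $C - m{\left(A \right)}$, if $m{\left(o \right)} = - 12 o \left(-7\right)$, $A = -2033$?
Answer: $187326$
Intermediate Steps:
$C = 16554$ ($C = - 6 \cdot 1 \left(-31\right) 89 = - 6 \left(\left(-31\right) 89\right) = \left(-6\right) \left(-2759\right) = 16554$)
$m{\left(o \right)} = 84 o$
$C - m{\left(A \right)} = 16554 - 84 \left(-2033\right) = 16554 - -170772 = 16554 + 170772 = 187326$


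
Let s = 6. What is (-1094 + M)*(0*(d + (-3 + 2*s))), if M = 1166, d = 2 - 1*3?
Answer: 0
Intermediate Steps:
d = -1 (d = 2 - 3 = -1)
(-1094 + M)*(0*(d + (-3 + 2*s))) = (-1094 + 1166)*(0*(-1 + (-3 + 2*6))) = 72*(0*(-1 + (-3 + 12))) = 72*(0*(-1 + 9)) = 72*(0*8) = 72*0 = 0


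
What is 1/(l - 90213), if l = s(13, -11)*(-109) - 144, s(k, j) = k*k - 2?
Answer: -1/108560 ≈ -9.2115e-6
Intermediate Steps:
s(k, j) = -2 + k**2 (s(k, j) = k**2 - 2 = -2 + k**2)
l = -18347 (l = (-2 + 13**2)*(-109) - 144 = (-2 + 169)*(-109) - 144 = 167*(-109) - 144 = -18203 - 144 = -18347)
1/(l - 90213) = 1/(-18347 - 90213) = 1/(-108560) = -1/108560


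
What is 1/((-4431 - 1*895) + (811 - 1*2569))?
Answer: -1/7084 ≈ -0.00014116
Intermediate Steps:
1/((-4431 - 1*895) + (811 - 1*2569)) = 1/((-4431 - 895) + (811 - 2569)) = 1/(-5326 - 1758) = 1/(-7084) = -1/7084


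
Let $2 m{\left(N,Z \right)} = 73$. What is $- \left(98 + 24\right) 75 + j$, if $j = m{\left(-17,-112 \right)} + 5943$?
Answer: $- \frac{6341}{2} \approx -3170.5$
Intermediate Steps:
$m{\left(N,Z \right)} = \frac{73}{2}$ ($m{\left(N,Z \right)} = \frac{1}{2} \cdot 73 = \frac{73}{2}$)
$j = \frac{11959}{2}$ ($j = \frac{73}{2} + 5943 = \frac{11959}{2} \approx 5979.5$)
$- \left(98 + 24\right) 75 + j = - \left(98 + 24\right) 75 + \frac{11959}{2} = - 122 \cdot 75 + \frac{11959}{2} = \left(-1\right) 9150 + \frac{11959}{2} = -9150 + \frac{11959}{2} = - \frac{6341}{2}$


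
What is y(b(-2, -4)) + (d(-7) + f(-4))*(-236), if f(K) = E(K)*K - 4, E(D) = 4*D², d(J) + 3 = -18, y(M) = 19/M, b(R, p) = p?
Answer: 265245/4 ≈ 66311.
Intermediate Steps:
d(J) = -21 (d(J) = -3 - 18 = -21)
f(K) = -4 + 4*K³ (f(K) = (4*K²)*K - 4 = 4*K³ - 4 = -4 + 4*K³)
y(b(-2, -4)) + (d(-7) + f(-4))*(-236) = 19/(-4) + (-21 + (-4 + 4*(-4)³))*(-236) = 19*(-¼) + (-21 + (-4 + 4*(-64)))*(-236) = -19/4 + (-21 + (-4 - 256))*(-236) = -19/4 + (-21 - 260)*(-236) = -19/4 - 281*(-236) = -19/4 + 66316 = 265245/4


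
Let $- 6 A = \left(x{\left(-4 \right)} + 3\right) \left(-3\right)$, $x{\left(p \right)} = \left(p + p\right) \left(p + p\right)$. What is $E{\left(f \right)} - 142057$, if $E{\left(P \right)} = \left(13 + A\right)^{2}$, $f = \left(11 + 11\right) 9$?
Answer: $- \frac{559579}{4} \approx -1.3989 \cdot 10^{5}$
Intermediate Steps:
$x{\left(p \right)} = 4 p^{2}$ ($x{\left(p \right)} = 2 p 2 p = 4 p^{2}$)
$A = \frac{67}{2}$ ($A = - \frac{\left(4 \left(-4\right)^{2} + 3\right) \left(-3\right)}{6} = - \frac{\left(4 \cdot 16 + 3\right) \left(-3\right)}{6} = - \frac{\left(64 + 3\right) \left(-3\right)}{6} = - \frac{67 \left(-3\right)}{6} = \left(- \frac{1}{6}\right) \left(-201\right) = \frac{67}{2} \approx 33.5$)
$f = 198$ ($f = 22 \cdot 9 = 198$)
$E{\left(P \right)} = \frac{8649}{4}$ ($E{\left(P \right)} = \left(13 + \frac{67}{2}\right)^{2} = \left(\frac{93}{2}\right)^{2} = \frac{8649}{4}$)
$E{\left(f \right)} - 142057 = \frac{8649}{4} - 142057 = - \frac{559579}{4}$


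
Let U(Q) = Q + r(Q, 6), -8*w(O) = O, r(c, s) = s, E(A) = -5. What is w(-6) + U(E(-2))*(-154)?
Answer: -613/4 ≈ -153.25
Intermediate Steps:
w(O) = -O/8
U(Q) = 6 + Q (U(Q) = Q + 6 = 6 + Q)
w(-6) + U(E(-2))*(-154) = -1/8*(-6) + (6 - 5)*(-154) = 3/4 + 1*(-154) = 3/4 - 154 = -613/4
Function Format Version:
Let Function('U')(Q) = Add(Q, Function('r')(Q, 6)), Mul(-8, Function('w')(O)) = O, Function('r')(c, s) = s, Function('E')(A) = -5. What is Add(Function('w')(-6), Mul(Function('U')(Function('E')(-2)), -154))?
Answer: Rational(-613, 4) ≈ -153.25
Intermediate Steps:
Function('w')(O) = Mul(Rational(-1, 8), O)
Function('U')(Q) = Add(6, Q) (Function('U')(Q) = Add(Q, 6) = Add(6, Q))
Add(Function('w')(-6), Mul(Function('U')(Function('E')(-2)), -154)) = Add(Mul(Rational(-1, 8), -6), Mul(Add(6, -5), -154)) = Add(Rational(3, 4), Mul(1, -154)) = Add(Rational(3, 4), -154) = Rational(-613, 4)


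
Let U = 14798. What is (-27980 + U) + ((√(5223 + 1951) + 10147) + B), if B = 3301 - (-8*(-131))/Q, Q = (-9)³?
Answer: 194962/729 + √7174 ≈ 352.14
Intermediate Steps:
Q = -729
B = 2407477/729 (B = 3301 - (-8*(-131))/(-729) = 3301 - 1048*(-1)/729 = 3301 - 1*(-1048/729) = 3301 + 1048/729 = 2407477/729 ≈ 3302.4)
(-27980 + U) + ((√(5223 + 1951) + 10147) + B) = (-27980 + 14798) + ((√(5223 + 1951) + 10147) + 2407477/729) = -13182 + ((√7174 + 10147) + 2407477/729) = -13182 + ((10147 + √7174) + 2407477/729) = -13182 + (9804640/729 + √7174) = 194962/729 + √7174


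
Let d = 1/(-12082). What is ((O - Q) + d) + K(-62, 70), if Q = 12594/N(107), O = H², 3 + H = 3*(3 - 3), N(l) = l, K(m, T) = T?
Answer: -50031669/1292774 ≈ -38.701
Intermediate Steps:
d = -1/12082 ≈ -8.2768e-5
H = -3 (H = -3 + 3*(3 - 3) = -3 + 3*0 = -3 + 0 = -3)
O = 9 (O = (-3)² = 9)
Q = 12594/107 ≈ 117.70
((O - Q) + d) + K(-62, 70) = ((9 - 1*12594/107) - 1/12082) + 70 = ((9 - 12594/107) - 1/12082) + 70 = (-11631/107 - 1/12082) + 70 = -140525849/1292774 + 70 = -50031669/1292774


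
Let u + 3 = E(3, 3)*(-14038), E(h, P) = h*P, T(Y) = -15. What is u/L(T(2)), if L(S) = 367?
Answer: -126345/367 ≈ -344.26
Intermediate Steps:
E(h, P) = P*h
u = -126345 (u = -3 + (3*3)*(-14038) = -3 + 9*(-14038) = -3 - 126342 = -126345)
u/L(T(2)) = -126345/367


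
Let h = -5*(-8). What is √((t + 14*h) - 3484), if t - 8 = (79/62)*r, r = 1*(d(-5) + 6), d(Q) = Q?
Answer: I*√11204206/62 ≈ 53.988*I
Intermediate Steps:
h = 40
r = 1 (r = 1*(-5 + 6) = 1*1 = 1)
t = 575/62 (t = 8 + (79/62)*1 = 8 + 79/62 = 575/62 ≈ 9.2742)
√((t + 14*h) - 3484) = √((575/62 + 14*40) - 3484) = √((575/62 + 560) - 3484) = √(35295/62 - 3484) = √(-180713/62) = I*√11204206/62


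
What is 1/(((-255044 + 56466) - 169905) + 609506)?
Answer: 1/241023 ≈ 4.1490e-6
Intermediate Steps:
1/(((-255044 + 56466) - 169905) + 609506) = 1/((-198578 - 169905) + 609506) = 1/(-368483 + 609506) = 1/241023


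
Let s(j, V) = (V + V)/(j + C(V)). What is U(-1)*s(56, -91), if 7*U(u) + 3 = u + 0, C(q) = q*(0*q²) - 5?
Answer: 104/51 ≈ 2.0392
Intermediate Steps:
C(q) = -5 (C(q) = q*0 - 5 = 0 - 5 = -5)
s(j, V) = 2*V/(-5 + j) (s(j, V) = (V + V)/(j - 5) = (2*V)/(-5 + j) = 2*V/(-5 + j))
U(u) = -3/7 + u/7 (U(u) = -3/7 + (u + 0)/7 = -3/7 + u/7)
U(-1)*s(56, -91) = (-3/7 + (⅐)*(-1))*(2*(-91)/(-5 + 56)) = (-3/7 - ⅐)*(2*(-91)/51) = -8*(-91)/(7*51) = -4/7*(-182/51) = 104/51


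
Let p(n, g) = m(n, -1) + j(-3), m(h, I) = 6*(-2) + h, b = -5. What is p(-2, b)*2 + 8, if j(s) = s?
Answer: -26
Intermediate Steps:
m(h, I) = -12 + h
p(n, g) = -15 + n (p(n, g) = (-12 + n) - 3 = -15 + n)
p(-2, b)*2 + 8 = (-15 - 2)*2 + 8 = -17*2 + 8 = -34 + 8 = -26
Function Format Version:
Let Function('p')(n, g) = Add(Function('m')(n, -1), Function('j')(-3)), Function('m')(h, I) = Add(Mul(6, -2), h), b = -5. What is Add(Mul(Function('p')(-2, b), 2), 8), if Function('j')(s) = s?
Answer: -26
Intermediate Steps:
Function('m')(h, I) = Add(-12, h)
Function('p')(n, g) = Add(-15, n) (Function('p')(n, g) = Add(Add(-12, n), -3) = Add(-15, n))
Add(Mul(Function('p')(-2, b), 2), 8) = Add(Mul(Add(-15, -2), 2), 8) = Add(Mul(-17, 2), 8) = Add(-34, 8) = -26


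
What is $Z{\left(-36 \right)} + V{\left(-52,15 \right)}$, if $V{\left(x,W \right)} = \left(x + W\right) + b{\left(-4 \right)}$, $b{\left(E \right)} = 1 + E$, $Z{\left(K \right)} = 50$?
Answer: $10$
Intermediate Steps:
$V{\left(x,W \right)} = -3 + W + x$ ($V{\left(x,W \right)} = \left(x + W\right) + \left(1 - 4\right) = \left(W + x\right) - 3 = -3 + W + x$)
$Z{\left(-36 \right)} + V{\left(-52,15 \right)} = 50 - 40 = 10$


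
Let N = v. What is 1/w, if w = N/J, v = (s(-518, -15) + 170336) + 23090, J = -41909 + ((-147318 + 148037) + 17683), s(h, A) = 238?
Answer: -23507/193664 ≈ -0.12138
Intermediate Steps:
J = -23507 (J = -41909 + (719 + 17683) = -41909 + 18402 = -23507)
v = 193664 (v = (238 + 170336) + 23090 = 170574 + 23090 = 193664)
N = 193664
w = -193664/23507 (w = 193664/(-23507) = 193664*(-1/23507) = -193664/23507 ≈ -8.2386)
1/w = 1/(-193664/23507) = -23507/193664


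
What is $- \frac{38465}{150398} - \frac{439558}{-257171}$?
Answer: $\frac{56216561569}{38678004058} \approx 1.4535$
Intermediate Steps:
$- \frac{38465}{150398} - \frac{439558}{-257171} = \left(-38465\right) \frac{1}{150398} - - \frac{439558}{257171} = - \frac{38465}{150398} + \frac{439558}{257171} = \frac{56216561569}{38678004058}$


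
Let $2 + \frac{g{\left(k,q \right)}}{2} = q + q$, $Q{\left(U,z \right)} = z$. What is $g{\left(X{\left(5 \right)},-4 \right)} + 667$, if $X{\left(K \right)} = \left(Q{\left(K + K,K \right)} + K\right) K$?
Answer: $647$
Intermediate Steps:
$X{\left(K \right)} = 2 K^{2}$ ($X{\left(K \right)} = \left(K + K\right) K = 2 K K = 2 K^{2}$)
$g{\left(k,q \right)} = -4 + 4 q$ ($g{\left(k,q \right)} = -4 + 2 \left(q + q\right) = -4 + 2 \cdot 2 q = -4 + 4 q$)
$g{\left(X{\left(5 \right)},-4 \right)} + 667 = \left(-4 + 4 \left(-4\right)\right) + 667 = \left(-4 - 16\right) + 667 = -20 + 667 = 647$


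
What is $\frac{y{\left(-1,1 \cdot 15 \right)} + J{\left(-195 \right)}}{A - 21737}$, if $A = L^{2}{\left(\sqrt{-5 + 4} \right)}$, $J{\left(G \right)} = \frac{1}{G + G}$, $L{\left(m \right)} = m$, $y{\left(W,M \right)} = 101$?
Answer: $- \frac{39389}{8477820} \approx -0.0046461$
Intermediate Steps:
$J{\left(G \right)} = \frac{1}{2 G}$
$A = -1$ ($A = \left(\sqrt{-5 + 4}\right)^{2} = \left(\sqrt{-1}\right)^{2} = i^{2} = -1$)
$\frac{y{\left(-1,1 \cdot 15 \right)} + J{\left(-195 \right)}}{A - 21737} = \frac{101 + \frac{1}{2 \left(-195\right)}}{-1 - 21737} = \frac{101 + \frac{1}{2} \left(- \frac{1}{195}\right)}{-21738} = \left(101 - \frac{1}{390}\right) \left(- \frac{1}{21738}\right) = \frac{39389}{390} \left(- \frac{1}{21738}\right) = - \frac{39389}{8477820}$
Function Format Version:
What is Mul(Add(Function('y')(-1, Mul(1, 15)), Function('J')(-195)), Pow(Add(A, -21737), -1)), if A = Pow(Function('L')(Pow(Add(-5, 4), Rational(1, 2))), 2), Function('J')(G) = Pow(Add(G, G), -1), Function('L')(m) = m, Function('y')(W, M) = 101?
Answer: Rational(-39389, 8477820) ≈ -0.0046461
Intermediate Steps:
Function('J')(G) = Mul(Rational(1, 2), Pow(G, -1)) (Function('J')(G) = Pow(Mul(2, G), -1) = Mul(Rational(1, 2), Pow(G, -1)))
A = -1 (A = Pow(Pow(Add(-5, 4), Rational(1, 2)), 2) = Pow(Pow(-1, Rational(1, 2)), 2) = Pow(I, 2) = -1)
Mul(Add(Function('y')(-1, Mul(1, 15)), Function('J')(-195)), Pow(Add(A, -21737), -1)) = Mul(Add(101, Mul(Rational(1, 2), Pow(-195, -1))), Pow(Add(-1, -21737), -1)) = Mul(Add(101, Mul(Rational(1, 2), Rational(-1, 195))), Pow(-21738, -1)) = Mul(Add(101, Rational(-1, 390)), Rational(-1, 21738)) = Mul(Rational(39389, 390), Rational(-1, 21738)) = Rational(-39389, 8477820)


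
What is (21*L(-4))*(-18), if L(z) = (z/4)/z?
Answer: -189/2 ≈ -94.500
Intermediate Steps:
L(z) = 1/4 (L(z) = (z*(1/4))/z = (z/4)/z = 1/4)
(21*L(-4))*(-18) = (21*(1/4))*(-18) = (21/4)*(-18) = -189/2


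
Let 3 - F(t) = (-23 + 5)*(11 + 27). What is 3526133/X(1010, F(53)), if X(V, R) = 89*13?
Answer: 271241/89 ≈ 3047.7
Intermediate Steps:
F(t) = 687 (F(t) = 3 - (-23 + 5)*(11 + 27) = 3 - (-18)*38 = 3 - 1*(-684) = 3 + 684 = 687)
X(V, R) = 1157
3526133/X(1010, F(53)) = 3526133/1157 = 3526133*(1/1157) = 271241/89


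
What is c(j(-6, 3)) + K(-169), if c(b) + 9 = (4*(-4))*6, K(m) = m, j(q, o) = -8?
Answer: -274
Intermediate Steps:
c(b) = -105 (c(b) = -9 + (4*(-4))*6 = -9 - 16*6 = -9 - 96 = -105)
c(j(-6, 3)) + K(-169) = -105 - 169 = -274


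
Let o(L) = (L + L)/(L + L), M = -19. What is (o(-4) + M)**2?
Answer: 324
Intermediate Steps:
o(L) = 1 (o(L) = (2*L)/((2*L)) = (2*L)*(1/(2*L)) = 1)
(o(-4) + M)**2 = (1 - 19)**2 = (-18)**2 = 324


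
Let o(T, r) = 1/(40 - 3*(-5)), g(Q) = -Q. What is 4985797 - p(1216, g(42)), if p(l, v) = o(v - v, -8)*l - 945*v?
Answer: 272034669/55 ≈ 4.9461e+6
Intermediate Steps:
o(T, r) = 1/55 (o(T, r) = 1/(40 + 15) = 1/55)
p(l, v) = -945*v + l/55 (p(l, v) = l/55 - 945*v = -945*v + l/55)
4985797 - p(1216, g(42)) = 4985797 - (-(-945)*42 + (1/55)*1216) = 4985797 - (-945*(-42) + 1216/55) = 4985797 - (39690 + 1216/55) = 4985797 - 1*2184166/55 = 4985797 - 2184166/55 = 272034669/55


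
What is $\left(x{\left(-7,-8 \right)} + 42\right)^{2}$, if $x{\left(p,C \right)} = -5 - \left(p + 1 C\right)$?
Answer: $2704$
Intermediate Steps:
$x{\left(p,C \right)} = -5 - C - p$ ($x{\left(p,C \right)} = -5 - \left(p + C\right) = -5 - \left(C + p\right) = -5 - C - p$)
$\left(x{\left(-7,-8 \right)} + 42\right)^{2} = \left(\left(-5 - -8 - -7\right) + 42\right)^{2} = \left(\left(-5 + 8 + 7\right) + 42\right)^{2} = \left(10 + 42\right)^{2} = 52^{2} = 2704$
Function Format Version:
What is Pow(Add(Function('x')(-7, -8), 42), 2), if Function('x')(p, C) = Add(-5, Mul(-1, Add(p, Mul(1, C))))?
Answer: 2704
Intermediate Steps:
Function('x')(p, C) = Add(-5, Mul(-1, C), Mul(-1, p)) (Function('x')(p, C) = Add(-5, Mul(-1, Add(p, C))) = Add(-5, Mul(-1, Add(C, p))) = Add(-5, Add(Mul(-1, C), Mul(-1, p))) = Add(-5, Mul(-1, C), Mul(-1, p)))
Pow(Add(Function('x')(-7, -8), 42), 2) = Pow(Add(Add(-5, Mul(-1, -8), Mul(-1, -7)), 42), 2) = Pow(Add(Add(-5, 8, 7), 42), 2) = Pow(Add(10, 42), 2) = Pow(52, 2) = 2704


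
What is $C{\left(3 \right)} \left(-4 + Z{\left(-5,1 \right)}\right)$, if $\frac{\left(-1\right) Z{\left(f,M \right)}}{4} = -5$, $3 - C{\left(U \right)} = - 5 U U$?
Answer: $768$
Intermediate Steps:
$C{\left(U \right)} = 3 + 5 U^{2}$ ($C{\left(U \right)} = 3 - - 5 U U = 3 - - 5 U^{2} = 3 + 5 U^{2}$)
$Z{\left(f,M \right)} = 20$ ($Z{\left(f,M \right)} = \left(-4\right) \left(-5\right) = 20$)
$C{\left(3 \right)} \left(-4 + Z{\left(-5,1 \right)}\right) = \left(3 + 5 \cdot 3^{2}\right) \left(-4 + 20\right) = \left(3 + 5 \cdot 9\right) 16 = \left(3 + 45\right) 16 = 48 \cdot 16 = 768$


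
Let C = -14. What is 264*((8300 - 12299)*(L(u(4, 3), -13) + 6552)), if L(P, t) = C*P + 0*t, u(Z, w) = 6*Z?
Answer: -6562454976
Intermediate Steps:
L(P, t) = -14*P (L(P, t) = -14*P + 0*t = -14*P + 0 = -14*P)
264*((8300 - 12299)*(L(u(4, 3), -13) + 6552)) = 264*((8300 - 12299)*(-84*4 + 6552)) = 264*(-3999*(-14*24 + 6552)) = 264*(-3999*(-336 + 6552)) = 264*(-3999*6216) = 264*(-24857784) = -6562454976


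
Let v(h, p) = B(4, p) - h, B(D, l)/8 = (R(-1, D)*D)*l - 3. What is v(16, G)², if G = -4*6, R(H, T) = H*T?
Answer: 9193024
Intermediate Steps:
B(D, l) = -24 - 8*l*D² (B(D, l) = 8*(((-D)*D)*l - 3) = 8*((-D²)*l - 3) = 8*(-l*D² - 3) = 8*(-3 - l*D²) = -24 - 8*l*D²)
G = -24
v(h, p) = -24 - h - 128*p (v(h, p) = (-24 - 8*p*4²) - h = (-24 - 8*p*16) - h = (-24 - 128*p) - h = -24 - h - 128*p)
v(16, G)² = (-24 - 1*16 - 128*(-24))² = (-24 - 16 + 3072)² = 3032² = 9193024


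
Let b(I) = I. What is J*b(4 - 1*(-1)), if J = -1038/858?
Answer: -865/143 ≈ -6.0490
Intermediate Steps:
J = -173/143 (J = -1038*1/858 = -173/143 ≈ -1.2098)
J*b(4 - 1*(-1)) = -173*(4 - 1*(-1))/143 = -173*(4 + 1)/143 = -173/143*5 = -865/143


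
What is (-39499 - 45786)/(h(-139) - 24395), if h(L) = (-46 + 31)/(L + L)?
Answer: 4741846/1356359 ≈ 3.4960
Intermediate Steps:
h(L) = -15/(2*L) (h(L) = -15*1/(2*L) = -15/(2*L))
(-39499 - 45786)/(h(-139) - 24395) = (-39499 - 45786)/(-15/2/(-139) - 24395) = -85285/(-15/2*(-1/139) - 24395) = -85285/(15/278 - 24395) = -85285/(-6781795/278) = -85285*(-278/6781795) = 4741846/1356359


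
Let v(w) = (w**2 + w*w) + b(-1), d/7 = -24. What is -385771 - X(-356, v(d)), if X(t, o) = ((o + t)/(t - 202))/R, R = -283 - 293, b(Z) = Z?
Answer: -41329980553/107136 ≈ -3.8577e+5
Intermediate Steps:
R = -576
d = -168 (d = 7*(-24) = -168)
v(w) = -1 + 2*w**2 (v(w) = (w**2 + w*w) - 1 = (w**2 + w**2) - 1 = 2*w**2 - 1 = -1 + 2*w**2)
X(t, o) = -(o + t)/(576*(-202 + t)) (X(t, o) = ((o + t)/(t - 202))/(-576) = ((o + t)/(-202 + t))*(-1/576) = -(o + t)/(576*(-202 + t)))
-385771 - X(-356, v(d)) = -385771 - (-(-1 + 2*(-168)**2) - 1*(-356))/(576*(-202 - 356)) = -385771 - (-(-1 + 2*28224) + 356)/(576*(-558)) = -385771 - (-1)*(-(-1 + 56448) + 356)/(576*558) = -385771 - (-1)*(-1*56447 + 356)/(576*558) = -385771 - (-1)*(-56447 + 356)/(576*558) = -385771 - (-1)*(-56091)/(576*558) = -385771 - 1*18697/107136 = -385771 - 18697/107136 = -41329980553/107136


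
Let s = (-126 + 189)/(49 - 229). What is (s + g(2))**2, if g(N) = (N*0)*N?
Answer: 49/400 ≈ 0.12250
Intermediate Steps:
g(N) = 0 (g(N) = 0*N = 0)
s = -7/20 (s = 63/(-180) = 63*(-1/180) = -7/20 ≈ -0.35000)
(s + g(2))**2 = (-7/20 + 0)**2 = (-7/20)**2 = 49/400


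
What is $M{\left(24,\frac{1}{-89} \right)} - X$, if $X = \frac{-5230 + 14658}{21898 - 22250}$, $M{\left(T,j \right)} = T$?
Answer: $\frac{4469}{88} \approx 50.784$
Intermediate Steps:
$X = - \frac{2357}{88}$ ($X = \frac{9428}{-352} = 9428 \left(- \frac{1}{352}\right) = - \frac{2357}{88} \approx -26.784$)
$M{\left(24,\frac{1}{-89} \right)} - X = 24 - - \frac{2357}{88} = 24 + \frac{2357}{88} = \frac{4469}{88}$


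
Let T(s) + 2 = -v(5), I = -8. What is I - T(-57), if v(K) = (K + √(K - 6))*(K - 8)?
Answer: -21 - 3*I ≈ -21.0 - 3.0*I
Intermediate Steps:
v(K) = (-8 + K)*(K + √(-6 + K)) (v(K) = (K + √(-6 + K))*(-8 + K) = (-8 + K)*(K + √(-6 + K)))
T(s) = 13 + 3*I (T(s) = -2 - (5² - 8*5 - 8*√(-6 + 5) + 5*√(-6 + 5)) = -2 - (25 - 40 - 8*I + 5*√(-1)) = -2 - (25 - 40 - 8*I + 5*I) = -2 - (-15 - 3*I) = -2 + (15 + 3*I) = 13 + 3*I)
I - T(-57) = -8 - (13 + 3*I) = -8 + (-13 - 3*I) = -21 - 3*I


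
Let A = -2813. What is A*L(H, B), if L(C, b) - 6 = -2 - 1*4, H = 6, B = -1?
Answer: 0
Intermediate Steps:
L(C, b) = 0 (L(C, b) = 6 + (-2 - 1*4) = 6 + (-2 - 4) = 6 - 6 = 0)
A*L(H, B) = -2813*0 = 0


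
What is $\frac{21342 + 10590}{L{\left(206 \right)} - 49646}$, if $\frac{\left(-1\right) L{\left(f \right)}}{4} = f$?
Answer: $- \frac{15966}{25235} \approx -0.63269$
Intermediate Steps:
$L{\left(f \right)} = - 4 f$
$\frac{21342 + 10590}{L{\left(206 \right)} - 49646} = \frac{21342 + 10590}{\left(-4\right) 206 - 49646} = \frac{31932}{-824 - 49646} = \frac{31932}{-50470} = 31932 \left(- \frac{1}{50470}\right) = - \frac{15966}{25235}$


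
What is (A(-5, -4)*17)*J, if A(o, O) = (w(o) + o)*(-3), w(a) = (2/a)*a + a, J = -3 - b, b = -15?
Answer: 4896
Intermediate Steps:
J = 12 (J = -3 - 1*(-15) = -3 + 15 = 12)
w(a) = 2 + a
A(o, O) = -6 - 6*o (A(o, O) = ((2 + o) + o)*(-3) = (2 + 2*o)*(-3) = -6 - 6*o)
(A(-5, -4)*17)*J = ((-6 - 6*(-5))*17)*12 = ((-6 + 30)*17)*12 = (24*17)*12 = 408*12 = 4896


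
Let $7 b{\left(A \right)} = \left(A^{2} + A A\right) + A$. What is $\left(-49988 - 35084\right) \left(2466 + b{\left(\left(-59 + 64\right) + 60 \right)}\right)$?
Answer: $- \frac{2192900944}{7} \approx -3.1327 \cdot 10^{8}$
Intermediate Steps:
$b{\left(A \right)} = \frac{A}{7} + \frac{2 A^{2}}{7}$ ($b{\left(A \right)} = \frac{\left(A^{2} + A A\right) + A}{7} = \frac{\left(A^{2} + A^{2}\right) + A}{7} = \frac{2 A^{2} + A}{7} = \frac{A + 2 A^{2}}{7} = \frac{A}{7} + \frac{2 A^{2}}{7}$)
$\left(-49988 - 35084\right) \left(2466 + b{\left(\left(-59 + 64\right) + 60 \right)}\right) = \left(-49988 - 35084\right) \left(2466 + \frac{\left(\left(-59 + 64\right) + 60\right) \left(1 + 2 \left(\left(-59 + 64\right) + 60\right)\right)}{7}\right) = - 85072 \left(2466 + \frac{\left(5 + 60\right) \left(1 + 2 \left(5 + 60\right)\right)}{7}\right) = - 85072 \left(2466 + \frac{1}{7} \cdot 65 \left(1 + 2 \cdot 65\right)\right) = - 85072 \left(2466 + \frac{1}{7} \cdot 65 \left(1 + 130\right)\right) = - 85072 \left(2466 + \frac{1}{7} \cdot 65 \cdot 131\right) = - 85072 \left(2466 + \frac{8515}{7}\right) = \left(-85072\right) \frac{25777}{7} = - \frac{2192900944}{7}$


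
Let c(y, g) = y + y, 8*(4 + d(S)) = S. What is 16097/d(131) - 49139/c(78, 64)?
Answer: 5074765/5148 ≈ 985.77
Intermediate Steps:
d(S) = -4 + S/8
c(y, g) = 2*y
16097/d(131) - 49139/c(78, 64) = 16097/(-4 + (1/8)*131) - 49139/(2*78) = 16097/(-4 + 131/8) - 49139/156 = 16097/(99/8) - 49139*1/156 = 16097*(8/99) - 49139/156 = 128776/99 - 49139/156 = 5074765/5148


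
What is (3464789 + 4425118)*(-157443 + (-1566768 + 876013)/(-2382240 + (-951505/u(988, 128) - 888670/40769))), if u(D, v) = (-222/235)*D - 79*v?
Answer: -20876330199671761612818588971/16805820350567387 ≈ -1.2422e+12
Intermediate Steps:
u(D, v) = -79*v - 222*D/235 (u(D, v) = (-222*1/235)*D - 79*v = -222*D/235 - 79*v = -79*v - 222*D/235)
(3464789 + 4425118)*(-157443 + (-1566768 + 876013)/(-2382240 + (-951505/u(988, 128) - 888670/40769))) = (3464789 + 4425118)*(-157443 + (-1566768 + 876013)/(-2382240 + (-951505/(-79*128 - 222/235*988) - 888670/40769))) = 7889907*(-157443 - 690755/(-2382240 + (-951505/(-10112 - 219336/235) - 888670*1/40769))) = 7889907*(-157443 - 690755/(-2382240 + (-951505/(-2595656/235) - 888670/40769))) = 7889907*(-157443 - 690755/(-2382240 + (-951505*(-235/2595656) - 888670/40769))) = 7889907*(-157443 - 690755/(-2382240 + (223603675/2595656 - 888670/40769))) = 7889907*(-157443 - 690755/(-2382240 + 6809416608555/105822299464)) = 7889907*(-157443 - 690755/(-252087305258510805/105822299464)) = 7889907*(-157443 - 690755*(-105822299464/252087305258510805)) = 7889907*(-157443 + 14619456493251064/50417461051702161) = 7889907*(-7937861700906650083259/50417461051702161) = -20876330199671761612818588971/16805820350567387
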